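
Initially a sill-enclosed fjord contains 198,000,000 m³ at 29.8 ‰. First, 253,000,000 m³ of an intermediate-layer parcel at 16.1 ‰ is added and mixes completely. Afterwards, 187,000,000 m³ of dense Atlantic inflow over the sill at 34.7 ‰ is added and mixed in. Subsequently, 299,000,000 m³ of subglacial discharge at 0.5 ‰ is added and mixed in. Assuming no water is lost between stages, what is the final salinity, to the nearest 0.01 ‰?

17.73 ‰

By conservation of dissolved salt,
Initial salt = 198,000,000×29.8 = 5,900,400,000
After stage 1: salt = 5,900,400,000 + 253,000,000×16.1 = 9,973,700,000; volume = 451,000,000 m³; S = 22.115 ‰
After stage 2: salt = 9,973,700,000 + 187,000,000×34.7 = 16,462,600,000; volume = 638,000,000 m³; S = 25.803 ‰
After stage 3: salt = 16,462,600,000 + 299,000,000×0.5 = 16,612,100,000; volume = 937,000,000 m³
S = 16,612,100,000 / 937,000,000 = 17.729 ‰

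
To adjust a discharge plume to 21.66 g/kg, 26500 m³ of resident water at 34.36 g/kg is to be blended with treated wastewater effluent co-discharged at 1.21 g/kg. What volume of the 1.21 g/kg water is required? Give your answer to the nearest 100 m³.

Salt balance: 26,500×34.36 + V×1.21 = (26,500+V)×21.66
910,540 + 1.21V = 573,990 + 21.66V
336,550 = 20.45V
V = 16,457.21 m³

16500 m³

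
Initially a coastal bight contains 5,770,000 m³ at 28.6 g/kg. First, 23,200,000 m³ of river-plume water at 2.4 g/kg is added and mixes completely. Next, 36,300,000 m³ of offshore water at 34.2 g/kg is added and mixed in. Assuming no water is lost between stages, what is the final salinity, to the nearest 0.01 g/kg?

22.40 g/kg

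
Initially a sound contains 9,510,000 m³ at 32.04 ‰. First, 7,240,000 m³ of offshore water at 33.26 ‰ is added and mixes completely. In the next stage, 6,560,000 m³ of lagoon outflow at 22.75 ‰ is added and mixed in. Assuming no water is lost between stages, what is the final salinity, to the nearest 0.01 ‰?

29.80 ‰

By conservation of dissolved salt,
Initial salt = 9,510,000×32.04 = 304,700,400
After stage 1: salt = 304,700,400 + 7,240,000×33.26 = 545,502,800; volume = 16,750,000 m³; S = 32.567 ‰
After stage 2: salt = 545,502,800 + 6,560,000×22.75 = 694,742,800; volume = 23,310,000 m³
S = 694,742,800 / 23,310,000 = 29.8045 ‰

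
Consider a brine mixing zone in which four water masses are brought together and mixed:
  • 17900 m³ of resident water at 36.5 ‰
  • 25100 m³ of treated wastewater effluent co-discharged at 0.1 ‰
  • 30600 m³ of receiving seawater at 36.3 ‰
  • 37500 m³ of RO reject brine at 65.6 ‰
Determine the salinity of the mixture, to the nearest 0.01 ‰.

38.04 ‰

By conservation of dissolved salt,
salt = 17,900×36.5 + 25,100×0.1 + 30,600×36.3 + 37,500×65.6 = 653,350 + 2,510 + 1,110,780 + 2,460,000 = 4,226,640
volume = 17,900 + 25,100 + 30,600 + 37,500 = 111,100 m³
S = 4,226,640 / 111,100 = 38.0436 ‰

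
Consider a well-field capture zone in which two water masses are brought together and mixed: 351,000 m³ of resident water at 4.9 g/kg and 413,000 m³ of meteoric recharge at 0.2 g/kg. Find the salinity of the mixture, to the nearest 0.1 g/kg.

Total salt / total volume:
salt = 351,000×4.9 + 413,000×0.2 = 1,719,900 + 82,600 = 1,802,500
volume = 351,000 + 413,000 = 764,000 m³
S = 1,802,500 / 764,000 = 2.359 g/kg

2.4 g/kg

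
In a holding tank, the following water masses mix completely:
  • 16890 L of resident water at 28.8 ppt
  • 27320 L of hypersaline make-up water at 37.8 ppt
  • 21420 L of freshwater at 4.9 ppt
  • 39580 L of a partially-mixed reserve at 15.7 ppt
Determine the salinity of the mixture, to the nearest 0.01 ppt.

Weighted by volume,
salt = 16,890×28.8 + 27,320×37.8 + 21,420×4.9 + 39,580×15.7 = 486,432 + 1,032,696 + 104,958 + 621,406 = 2,245,492
volume = 16,890 + 27,320 + 21,420 + 39,580 = 105,210 L
S = 2,245,492 / 105,210 = 21.343 ppt

21.34 ppt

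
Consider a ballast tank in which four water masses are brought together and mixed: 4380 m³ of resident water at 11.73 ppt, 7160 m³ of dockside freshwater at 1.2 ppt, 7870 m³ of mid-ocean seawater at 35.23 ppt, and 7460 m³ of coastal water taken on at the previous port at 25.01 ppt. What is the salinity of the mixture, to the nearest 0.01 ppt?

19.49 ppt

Conserving salt mass:
salt = 4,380×11.73 + 7,160×1.2 + 7,870×35.23 + 7,460×25.01 = 51,377.4 + 8,592 + 277,260.1 + 186,574.6 = 523,804.1
volume = 4,380 + 7,160 + 7,870 + 7,460 = 26,870 m³
S = 523,804.1 / 26,870 = 19.494 ppt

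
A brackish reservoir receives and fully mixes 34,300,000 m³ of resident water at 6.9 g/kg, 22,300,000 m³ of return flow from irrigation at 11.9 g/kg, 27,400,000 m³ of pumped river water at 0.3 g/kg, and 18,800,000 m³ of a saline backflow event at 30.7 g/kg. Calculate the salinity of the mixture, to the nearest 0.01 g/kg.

10.58 g/kg

Salt balance:
salt = 34,300,000×6.9 + 22,300,000×11.9 + 27,400,000×0.3 + 18,800,000×30.7 = 236,670,000 + 265,370,000 + 8,220,000 + 577,160,000 = 1,087,420,000
volume = 34,300,000 + 22,300,000 + 27,400,000 + 18,800,000 = 102,800,000 m³
S = 1,087,420,000 / 102,800,000 = 10.578 g/kg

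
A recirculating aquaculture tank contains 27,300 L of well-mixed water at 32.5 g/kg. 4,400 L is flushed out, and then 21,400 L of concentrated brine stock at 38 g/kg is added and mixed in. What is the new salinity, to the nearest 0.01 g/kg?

Remaining after removal: 22,900 L at 32.5 g/kg (salt = 744,250)
After addition: salt = 744,250 + 21,400×38 = 1,557,450; volume = 44,300 L
S = 1,557,450 / 44,300 = 35.1569 g/kg

35.16 g/kg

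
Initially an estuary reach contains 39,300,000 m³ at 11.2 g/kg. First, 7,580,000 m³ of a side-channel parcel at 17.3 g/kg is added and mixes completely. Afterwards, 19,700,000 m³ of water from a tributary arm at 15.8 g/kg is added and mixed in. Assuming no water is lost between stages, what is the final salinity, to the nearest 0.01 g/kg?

Total salt / total volume:
Initial salt = 39,300,000×11.2 = 440,160,000
After stage 1: salt = 440,160,000 + 7,580,000×17.3 = 571,294,000; volume = 46,880,000 m³; S = 12.186 g/kg
After stage 2: salt = 571,294,000 + 19,700,000×15.8 = 882,554,000; volume = 66,580,000 m³
S = 882,554,000 / 66,580,000 = 13.2555 g/kg

13.26 g/kg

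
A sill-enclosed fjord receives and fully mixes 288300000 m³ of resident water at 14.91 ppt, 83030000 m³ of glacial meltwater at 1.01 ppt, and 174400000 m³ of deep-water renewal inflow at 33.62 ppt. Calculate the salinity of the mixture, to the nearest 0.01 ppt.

18.77 ppt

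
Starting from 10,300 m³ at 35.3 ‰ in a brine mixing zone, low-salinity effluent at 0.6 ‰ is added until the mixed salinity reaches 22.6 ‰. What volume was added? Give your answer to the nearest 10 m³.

5950 m³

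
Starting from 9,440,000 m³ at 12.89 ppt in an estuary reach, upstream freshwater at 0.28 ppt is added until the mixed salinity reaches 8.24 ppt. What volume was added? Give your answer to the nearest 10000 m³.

Salt balance: 9,440,000×12.89 + V×0.28 = (9,440,000+V)×8.24
121,681,600 + 0.28V = 77,785,600 + 8.24V
43,896,000 = 7.96V
V = 5,514,572.86 m³

5510000 m³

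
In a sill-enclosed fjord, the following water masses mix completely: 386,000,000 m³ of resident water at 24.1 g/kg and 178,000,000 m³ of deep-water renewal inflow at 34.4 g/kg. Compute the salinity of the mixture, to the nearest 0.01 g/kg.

By conservation of dissolved salt,
salt = 386,000,000×24.1 + 178,000,000×34.4 = 9,302,600,000 + 6,123,200,000 = 15,425,800,000
volume = 386,000,000 + 178,000,000 = 564,000,000 m³
S = 15,425,800,000 / 564,000,000 = 27.3507 g/kg

27.35 g/kg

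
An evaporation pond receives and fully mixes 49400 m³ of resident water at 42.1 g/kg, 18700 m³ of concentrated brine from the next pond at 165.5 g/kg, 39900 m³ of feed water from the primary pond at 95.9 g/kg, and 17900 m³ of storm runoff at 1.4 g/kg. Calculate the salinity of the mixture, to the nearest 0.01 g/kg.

71.69 g/kg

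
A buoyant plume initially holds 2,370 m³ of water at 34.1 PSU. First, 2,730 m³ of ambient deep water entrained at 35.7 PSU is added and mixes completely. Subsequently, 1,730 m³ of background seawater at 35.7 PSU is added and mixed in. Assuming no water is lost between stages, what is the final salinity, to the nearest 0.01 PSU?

Weighted by volume,
Initial salt = 2,370×34.1 = 80,817
After stage 1: salt = 80,817 + 2,730×35.7 = 178,278; volume = 5,100 m³; S = 34.956 PSU
After stage 2: salt = 178,278 + 1,730×35.7 = 240,039; volume = 6,830 m³
S = 240,039 / 6,830 = 35.1448 PSU

35.14 PSU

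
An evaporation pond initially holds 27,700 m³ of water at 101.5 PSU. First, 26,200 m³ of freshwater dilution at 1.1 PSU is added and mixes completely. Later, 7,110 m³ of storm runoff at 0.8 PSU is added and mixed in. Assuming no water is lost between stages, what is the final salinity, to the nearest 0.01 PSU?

46.65 PSU

Salt balance:
Initial salt = 27,700×101.5 = 2,811,550
After stage 1: salt = 2,811,550 + 26,200×1.1 = 2,840,370; volume = 53,900 m³; S = 52.697 PSU
After stage 2: salt = 2,840,370 + 7,110×0.8 = 2,846,058; volume = 61,010 m³
S = 2,846,058 / 61,010 = 46.649 PSU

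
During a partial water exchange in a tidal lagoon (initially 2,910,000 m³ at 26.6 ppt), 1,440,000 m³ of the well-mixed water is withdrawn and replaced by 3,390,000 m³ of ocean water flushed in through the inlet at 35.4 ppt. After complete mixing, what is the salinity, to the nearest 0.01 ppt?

Remaining after removal: 1,470,000 m³ at 26.6 ppt (salt = 39,102,000)
After addition: salt = 39,102,000 + 3,390,000×35.4 = 159,108,000; volume = 4,860,000 m³
S = 159,108,000 / 4,860,000 = 32.7383 ppt

32.74 ppt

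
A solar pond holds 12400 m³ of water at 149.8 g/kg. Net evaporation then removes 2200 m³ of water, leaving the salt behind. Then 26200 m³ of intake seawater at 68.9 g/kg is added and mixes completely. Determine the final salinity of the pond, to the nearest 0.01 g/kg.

100.62 g/kg

After evaporation: salt = 12,400×149.8 = 1,857,520; volume = 12,400 − 2,200 = 10,200 m³
After mixing: salt = 1,857,520 + 26,200×68.9 = 3,662,700; volume = 10,200 + 26,200 = 36,400 m³
S = 3,662,700 / 36,400 = 100.6236 g/kg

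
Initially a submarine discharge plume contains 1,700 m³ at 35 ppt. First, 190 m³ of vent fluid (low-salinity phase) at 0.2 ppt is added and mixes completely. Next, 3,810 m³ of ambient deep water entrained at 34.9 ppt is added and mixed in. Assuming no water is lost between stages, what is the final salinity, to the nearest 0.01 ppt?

33.77 ppt

Total salt / total volume:
Initial salt = 1,700×35 = 59,500
After stage 1: salt = 59,500 + 190×0.2 = 59,538; volume = 1,890 m³; S = 31.502 ppt
After stage 2: salt = 59,538 + 3,810×34.9 = 192,507; volume = 5,700 m³
S = 192,507 / 5,700 = 33.7732 ppt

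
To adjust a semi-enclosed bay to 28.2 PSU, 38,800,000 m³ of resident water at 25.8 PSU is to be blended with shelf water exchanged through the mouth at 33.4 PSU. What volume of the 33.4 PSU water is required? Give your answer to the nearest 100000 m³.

17900000 m³

Salt balance: 38,800,000×25.8 + V×33.4 = (38,800,000+V)×28.2
1,001,040,000 + 33.4V = 1,094,160,000 + 28.2V
93,120,000 = 5.2V
V = 17,907,692.31 m³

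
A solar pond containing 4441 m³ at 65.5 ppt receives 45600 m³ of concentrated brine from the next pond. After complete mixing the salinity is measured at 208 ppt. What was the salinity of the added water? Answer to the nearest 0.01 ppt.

Salt balance: 4,441×65.5 + 45,600×S = 50,041×208
290,885.5 + 45,600·S = 10,408,528
S = (10,408,528 − 290,885.5) / 45,600 = 221.8781 ppt

221.88 ppt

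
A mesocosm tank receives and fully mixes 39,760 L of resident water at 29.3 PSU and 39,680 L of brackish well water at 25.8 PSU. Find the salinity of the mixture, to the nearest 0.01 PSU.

27.55 PSU

Mass of salt is conserved:
salt = 39,760×29.3 + 39,680×25.8 = 1,164,968 + 1,023,744 = 2,188,712
volume = 39,760 + 39,680 = 79,440 L
S = 2,188,712 / 79,440 = 27.5518 PSU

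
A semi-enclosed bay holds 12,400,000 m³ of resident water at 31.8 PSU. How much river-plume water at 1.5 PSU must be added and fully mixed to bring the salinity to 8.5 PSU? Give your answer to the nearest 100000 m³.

41300000 m³

Salt balance: 12,400,000×31.8 + V×1.5 = (12,400,000+V)×8.5
394,320,000 + 1.5V = 105,400,000 + 8.5V
288,920,000 = 7V
V = 41,274,285.71 m³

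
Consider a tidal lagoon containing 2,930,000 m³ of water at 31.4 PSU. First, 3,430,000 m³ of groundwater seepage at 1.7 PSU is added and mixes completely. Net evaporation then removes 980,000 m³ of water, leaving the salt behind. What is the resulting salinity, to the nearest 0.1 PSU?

After mixing: salt = 2,930,000×31.4 + 3,430,000×1.7 = 97,833,000; volume = 6,360,000 m³
After evaporation: salt unchanged = 97,833,000; volume = 6,360,000 − 980,000 = 5,380,000 m³
S = 97,833,000 / 5,380,000 = 18.1846 PSU

18.2 PSU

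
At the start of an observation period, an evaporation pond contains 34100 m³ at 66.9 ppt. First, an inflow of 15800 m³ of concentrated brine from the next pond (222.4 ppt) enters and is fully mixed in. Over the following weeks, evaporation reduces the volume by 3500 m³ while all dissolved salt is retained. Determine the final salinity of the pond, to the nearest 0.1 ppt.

124.9 ppt

After mixing: salt = 34,100×66.9 + 15,800×222.4 = 5,795,210; volume = 49,900 m³
After evaporation: salt unchanged = 5,795,210; volume = 49,900 − 3,500 = 46,400 m³
S = 5,795,210 / 46,400 = 124.8968 ppt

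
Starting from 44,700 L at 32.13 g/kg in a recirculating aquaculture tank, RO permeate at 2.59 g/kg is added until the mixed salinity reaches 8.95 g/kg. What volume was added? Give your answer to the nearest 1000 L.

Salt balance: 44,700×32.13 + V×2.59 = (44,700+V)×8.95
1,436,211 + 2.59V = 400,065 + 8.95V
1,036,146 = 6.36V
V = 162,916.04 L

163000 L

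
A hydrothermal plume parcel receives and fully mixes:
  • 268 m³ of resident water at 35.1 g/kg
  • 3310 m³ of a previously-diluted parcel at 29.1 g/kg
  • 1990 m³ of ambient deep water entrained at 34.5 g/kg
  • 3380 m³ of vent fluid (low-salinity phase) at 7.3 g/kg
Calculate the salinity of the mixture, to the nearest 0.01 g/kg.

Total salt / total volume:
salt = 268×35.1 + 3,310×29.1 + 1,990×34.5 + 3,380×7.3 = 9,406.8 + 96,321 + 68,655 + 24,674 = 199,056.8
volume = 268 + 3,310 + 1,990 + 3,380 = 8,948 m³
S = 199,056.8 / 8,948 = 22.246 g/kg

22.25 g/kg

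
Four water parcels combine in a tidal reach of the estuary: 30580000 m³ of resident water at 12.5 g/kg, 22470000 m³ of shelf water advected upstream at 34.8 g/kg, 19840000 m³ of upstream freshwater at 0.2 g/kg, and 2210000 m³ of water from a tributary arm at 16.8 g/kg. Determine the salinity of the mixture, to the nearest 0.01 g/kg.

16.05 g/kg

Total salt / total volume:
salt = 30,580,000×12.5 + 22,470,000×34.8 + 19,840,000×0.2 + 2,210,000×16.8 = 382,250,000 + 781,956,000 + 3,968,000 + 37,128,000 = 1,205,302,000
volume = 30,580,000 + 22,470,000 + 19,840,000 + 2,210,000 = 75,100,000 m³
S = 1,205,302,000 / 75,100,000 = 16.0493 g/kg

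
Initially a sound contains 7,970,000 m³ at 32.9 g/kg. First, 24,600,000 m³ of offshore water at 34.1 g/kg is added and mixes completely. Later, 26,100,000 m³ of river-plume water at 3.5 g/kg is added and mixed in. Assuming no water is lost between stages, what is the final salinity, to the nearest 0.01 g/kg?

Mass of salt is conserved:
Initial salt = 7,970,000×32.9 = 262,213,000
After stage 1: salt = 262,213,000 + 24,600,000×34.1 = 1,101,073,000; volume = 32,570,000 m³; S = 33.806 g/kg
After stage 2: salt = 1,101,073,000 + 26,100,000×3.5 = 1,192,423,000; volume = 58,670,000 m³
S = 1,192,423,000 / 58,670,000 = 20.3242 g/kg

20.32 g/kg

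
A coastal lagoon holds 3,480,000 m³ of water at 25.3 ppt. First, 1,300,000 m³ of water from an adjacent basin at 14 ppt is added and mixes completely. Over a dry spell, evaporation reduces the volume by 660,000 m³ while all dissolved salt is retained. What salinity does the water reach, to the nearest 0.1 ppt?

After mixing: salt = 3,480,000×25.3 + 1,300,000×14 = 106,244,000; volume = 4,780,000 m³
After evaporation: salt unchanged = 106,244,000; volume = 4,780,000 − 660,000 = 4,120,000 m³
S = 106,244,000 / 4,120,000 = 25.7874 ppt

25.8 ppt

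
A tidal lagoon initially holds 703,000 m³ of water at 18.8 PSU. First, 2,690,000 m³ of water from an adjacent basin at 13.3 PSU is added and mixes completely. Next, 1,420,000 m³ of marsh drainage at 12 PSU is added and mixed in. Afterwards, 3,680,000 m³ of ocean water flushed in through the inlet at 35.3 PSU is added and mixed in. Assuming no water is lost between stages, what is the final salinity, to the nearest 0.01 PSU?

23.07 PSU

Total salt / total volume:
Initial salt = 703,000×18.8 = 13,216,400
After stage 1: salt = 13,216,400 + 2,690,000×13.3 = 48,993,400; volume = 3,393,000 m³; S = 14.44 PSU
After stage 2: salt = 48,993,400 + 1,420,000×12 = 66,033,400; volume = 4,813,000 m³; S = 13.72 PSU
After stage 3: salt = 66,033,400 + 3,680,000×35.3 = 195,937,400; volume = 8,493,000 m³
S = 195,937,400 / 8,493,000 = 23.0705 PSU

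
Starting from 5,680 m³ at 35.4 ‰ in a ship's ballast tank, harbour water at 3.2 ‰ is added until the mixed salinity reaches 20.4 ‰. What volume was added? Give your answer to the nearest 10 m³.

Salt balance: 5,680×35.4 + V×3.2 = (5,680+V)×20.4
201,072 + 3.2V = 115,872 + 20.4V
85,200 = 17.2V
V = 4,953.49 m³

4950 m³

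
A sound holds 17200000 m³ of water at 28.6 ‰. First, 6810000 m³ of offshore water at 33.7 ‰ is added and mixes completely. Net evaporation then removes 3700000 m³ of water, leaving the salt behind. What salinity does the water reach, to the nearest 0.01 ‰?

After mixing: salt = 17,200,000×28.6 + 6,810,000×33.7 = 721,417,000; volume = 24,010,000 m³
After evaporation: salt unchanged = 721,417,000; volume = 24,010,000 − 3,700,000 = 20,310,000 m³
S = 721,417,000 / 20,310,000 = 35.5203 ‰

35.52 ‰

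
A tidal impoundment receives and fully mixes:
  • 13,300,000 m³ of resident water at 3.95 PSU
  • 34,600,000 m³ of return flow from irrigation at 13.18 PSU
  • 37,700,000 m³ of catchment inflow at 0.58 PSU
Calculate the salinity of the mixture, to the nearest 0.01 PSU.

6.20 PSU

Weighted by volume,
salt = 13,300,000×3.95 + 34,600,000×13.18 + 37,700,000×0.58 = 52,535,000 + 456,028,000 + 21,866,000 = 530,429,000
volume = 13,300,000 + 34,600,000 + 37,700,000 = 85,600,000 m³
S = 530,429,000 / 85,600,000 = 6.1966 PSU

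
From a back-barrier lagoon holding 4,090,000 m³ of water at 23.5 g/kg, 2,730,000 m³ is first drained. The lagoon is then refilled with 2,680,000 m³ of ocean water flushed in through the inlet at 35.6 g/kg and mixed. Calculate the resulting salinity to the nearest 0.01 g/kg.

31.53 g/kg

Remaining after removal: 1,360,000 m³ at 23.5 g/kg (salt = 31,960,000)
After addition: salt = 31,960,000 + 2,680,000×35.6 = 127,368,000; volume = 4,040,000 m³
S = 127,368,000 / 4,040,000 = 31.5267 g/kg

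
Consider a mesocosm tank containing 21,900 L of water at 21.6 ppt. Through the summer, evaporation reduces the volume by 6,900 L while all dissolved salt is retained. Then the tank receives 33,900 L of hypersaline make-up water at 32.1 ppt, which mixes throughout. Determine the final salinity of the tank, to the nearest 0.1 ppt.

31.9 ppt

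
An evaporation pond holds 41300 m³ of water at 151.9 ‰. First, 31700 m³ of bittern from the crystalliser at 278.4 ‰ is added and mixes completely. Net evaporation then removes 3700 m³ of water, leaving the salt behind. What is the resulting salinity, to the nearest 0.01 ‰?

217.88 ‰

After mixing: salt = 41,300×151.9 + 31,700×278.4 = 15,098,750; volume = 73,000 m³
After evaporation: salt unchanged = 15,098,750; volume = 73,000 − 3,700 = 69,300 m³
S = 15,098,750 / 69,300 = 217.8752 ‰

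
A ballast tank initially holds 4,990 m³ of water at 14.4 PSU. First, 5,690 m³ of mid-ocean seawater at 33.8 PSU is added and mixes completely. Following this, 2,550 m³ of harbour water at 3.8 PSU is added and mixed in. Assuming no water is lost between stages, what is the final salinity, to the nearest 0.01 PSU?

Mass of salt is conserved:
Initial salt = 4,990×14.4 = 71,856
After stage 1: salt = 71,856 + 5,690×33.8 = 264,178; volume = 10,680 m³; S = 24.736 PSU
After stage 2: salt = 264,178 + 2,550×3.8 = 273,868; volume = 13,230 m³
S = 273,868 / 13,230 = 20.7005 PSU

20.70 PSU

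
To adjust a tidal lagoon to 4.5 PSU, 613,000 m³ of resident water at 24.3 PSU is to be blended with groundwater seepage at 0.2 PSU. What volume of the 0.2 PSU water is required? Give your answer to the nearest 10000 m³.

Salt balance: 613,000×24.3 + V×0.2 = (613,000+V)×4.5
14,895,900 + 0.2V = 2,758,500 + 4.5V
12,137,400 = 4.3V
V = 2,822,651.16 m³

2820000 m³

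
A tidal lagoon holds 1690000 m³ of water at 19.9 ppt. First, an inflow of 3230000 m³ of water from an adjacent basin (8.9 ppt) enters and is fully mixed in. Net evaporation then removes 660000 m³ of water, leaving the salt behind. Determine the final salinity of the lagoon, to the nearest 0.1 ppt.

After mixing: salt = 1,690,000×19.9 + 3,230,000×8.9 = 62,378,000; volume = 4,920,000 m³
After evaporation: salt unchanged = 62,378,000; volume = 4,920,000 − 660,000 = 4,260,000 m³
S = 62,378,000 / 4,260,000 = 14.6427 ppt

14.6 ppt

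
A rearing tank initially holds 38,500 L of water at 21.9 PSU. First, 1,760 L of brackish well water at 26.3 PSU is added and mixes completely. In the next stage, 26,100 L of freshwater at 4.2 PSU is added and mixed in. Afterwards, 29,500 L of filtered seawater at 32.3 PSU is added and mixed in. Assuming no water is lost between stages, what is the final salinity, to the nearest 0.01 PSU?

By conservation of dissolved salt,
Initial salt = 38,500×21.9 = 843,150
After stage 1: salt = 843,150 + 1,760×26.3 = 889,438; volume = 40,260 L; S = 22.092 PSU
After stage 2: salt = 889,438 + 26,100×4.2 = 999,058; volume = 66,360 L; S = 15.055 PSU
After stage 3: salt = 999,058 + 29,500×32.3 = 1,951,908; volume = 95,860 L
S = 1,951,908 / 95,860 = 20.3621 PSU

20.36 PSU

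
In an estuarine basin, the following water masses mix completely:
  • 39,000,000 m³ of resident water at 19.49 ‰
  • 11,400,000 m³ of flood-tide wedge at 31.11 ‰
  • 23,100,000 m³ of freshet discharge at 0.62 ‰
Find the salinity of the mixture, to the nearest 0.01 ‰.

15.36 ‰

Conserving salt mass:
salt = 39,000,000×19.49 + 11,400,000×31.11 + 23,100,000×0.62 = 760,110,000 + 354,654,000 + 14,322,000 = 1,129,086,000
volume = 39,000,000 + 11,400,000 + 23,100,000 = 73,500,000 m³
S = 1,129,086,000 / 73,500,000 = 15.3617 ‰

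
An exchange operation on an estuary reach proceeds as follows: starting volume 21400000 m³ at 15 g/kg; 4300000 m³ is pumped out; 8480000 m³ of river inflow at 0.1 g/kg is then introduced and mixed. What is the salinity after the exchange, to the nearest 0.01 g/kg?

10.06 g/kg

Remaining after removal: 17,100,000 m³ at 15 g/kg (salt = 256,500,000)
After addition: salt = 256,500,000 + 8,480,000×0.1 = 257,348,000; volume = 25,580,000 m³
S = 257,348,000 / 25,580,000 = 10.0605 g/kg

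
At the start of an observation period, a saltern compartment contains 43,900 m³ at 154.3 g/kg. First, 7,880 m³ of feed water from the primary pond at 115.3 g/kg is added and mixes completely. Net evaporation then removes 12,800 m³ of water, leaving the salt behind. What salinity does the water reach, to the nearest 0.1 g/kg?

After mixing: salt = 43,900×154.3 + 7,880×115.3 = 7,682,334; volume = 51,780 m³
After evaporation: salt unchanged = 7,682,334; volume = 51,780 − 12,800 = 38,980 m³
S = 7,682,334 / 38,980 = 197.084 g/kg

197.1 g/kg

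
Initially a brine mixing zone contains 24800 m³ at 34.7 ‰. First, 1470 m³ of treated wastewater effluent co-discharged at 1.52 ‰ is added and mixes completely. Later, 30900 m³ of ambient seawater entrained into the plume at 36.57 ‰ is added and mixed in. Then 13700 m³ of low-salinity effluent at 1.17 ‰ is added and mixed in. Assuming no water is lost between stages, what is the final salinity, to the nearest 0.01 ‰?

Weighted by volume,
Initial salt = 24,800×34.7 = 860,560
After stage 1: salt = 860,560 + 1,470×1.52 = 862,794.4; volume = 26,270 m³; S = 32.843 ‰
After stage 2: salt = 862,794.4 + 30,900×36.57 = 1,992,807.4; volume = 57,170 m³; S = 34.858 ‰
After stage 3: salt = 1,992,807.4 + 13,700×1.17 = 2,008,836.4; volume = 70,870 m³
S = 2,008,836.4 / 70,870 = 28.3454 ‰

28.35 ‰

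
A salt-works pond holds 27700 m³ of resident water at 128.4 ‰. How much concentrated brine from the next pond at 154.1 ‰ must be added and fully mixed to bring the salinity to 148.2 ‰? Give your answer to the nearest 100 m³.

93000 m³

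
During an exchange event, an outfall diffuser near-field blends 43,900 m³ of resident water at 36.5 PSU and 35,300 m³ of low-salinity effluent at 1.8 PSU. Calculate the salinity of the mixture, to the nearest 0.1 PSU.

21.0 PSU

Salt balance:
salt = 43,900×36.5 + 35,300×1.8 = 1,602,350 + 63,540 = 1,665,890
volume = 43,900 + 35,300 = 79,200 m³
S = 1,665,890 / 79,200 = 21.034 PSU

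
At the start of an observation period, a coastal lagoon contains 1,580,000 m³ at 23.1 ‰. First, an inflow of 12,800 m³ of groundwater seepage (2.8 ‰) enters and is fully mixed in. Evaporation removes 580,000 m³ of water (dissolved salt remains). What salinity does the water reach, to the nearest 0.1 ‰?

After mixing: salt = 1,580,000×23.1 + 12,800×2.8 = 36,533,840; volume = 1,592,800 m³
After evaporation: salt unchanged = 36,533,840; volume = 1,592,800 − 580,000 = 1,012,800 m³
S = 36,533,840 / 1,012,800 = 36.0721 ‰

36.1 ‰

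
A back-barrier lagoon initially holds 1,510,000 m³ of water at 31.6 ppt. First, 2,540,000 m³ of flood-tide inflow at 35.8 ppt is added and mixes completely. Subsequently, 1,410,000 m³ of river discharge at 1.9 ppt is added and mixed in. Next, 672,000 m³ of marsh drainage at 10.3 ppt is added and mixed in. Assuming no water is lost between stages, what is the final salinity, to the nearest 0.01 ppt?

Total salt / total volume:
Initial salt = 1,510,000×31.6 = 47,716,000
After stage 1: salt = 47,716,000 + 2,540,000×35.8 = 138,648,000; volume = 4,050,000 m³; S = 34.234 ppt
After stage 2: salt = 138,648,000 + 1,410,000×1.9 = 141,327,000; volume = 5,460,000 m³; S = 25.884 ppt
After stage 3: salt = 141,327,000 + 672,000×10.3 = 148,248,600; volume = 6,132,000 m³
S = 148,248,600 / 6,132,000 = 24.1762 ppt

24.18 ppt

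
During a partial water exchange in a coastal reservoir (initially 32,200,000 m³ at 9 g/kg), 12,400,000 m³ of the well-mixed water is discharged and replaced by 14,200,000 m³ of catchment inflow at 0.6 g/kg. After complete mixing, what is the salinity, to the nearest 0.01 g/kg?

Remaining after removal: 19,800,000 m³ at 9 g/kg (salt = 178,200,000)
After addition: salt = 178,200,000 + 14,200,000×0.6 = 186,720,000; volume = 34,000,000 m³
S = 186,720,000 / 34,000,000 = 5.4918 g/kg

5.49 g/kg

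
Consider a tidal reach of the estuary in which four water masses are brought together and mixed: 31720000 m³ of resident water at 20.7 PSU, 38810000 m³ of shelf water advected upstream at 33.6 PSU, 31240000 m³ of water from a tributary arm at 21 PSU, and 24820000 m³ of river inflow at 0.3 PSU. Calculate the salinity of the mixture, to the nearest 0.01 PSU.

Salt balance:
salt = 31,720,000×20.7 + 38,810,000×33.6 + 31,240,000×21 + 24,820,000×0.3 = 656,604,000 + 1,304,016,000 + 656,040,000 + 7,446,000 = 2,624,106,000
volume = 31,720,000 + 38,810,000 + 31,240,000 + 24,820,000 = 126,590,000 m³
S = 2,624,106,000 / 126,590,000 = 20.7292 PSU

20.73 PSU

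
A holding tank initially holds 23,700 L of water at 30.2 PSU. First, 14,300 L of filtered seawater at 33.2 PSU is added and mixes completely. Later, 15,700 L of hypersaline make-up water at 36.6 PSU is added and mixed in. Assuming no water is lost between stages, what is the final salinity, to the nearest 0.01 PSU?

Weighted by volume,
Initial salt = 23,700×30.2 = 715,740
After stage 1: salt = 715,740 + 14,300×33.2 = 1,190,500; volume = 38,000 L; S = 31.329 PSU
After stage 2: salt = 1,190,500 + 15,700×36.6 = 1,765,120; volume = 53,700 L
S = 1,765,120 / 53,700 = 32.87 PSU

32.87 PSU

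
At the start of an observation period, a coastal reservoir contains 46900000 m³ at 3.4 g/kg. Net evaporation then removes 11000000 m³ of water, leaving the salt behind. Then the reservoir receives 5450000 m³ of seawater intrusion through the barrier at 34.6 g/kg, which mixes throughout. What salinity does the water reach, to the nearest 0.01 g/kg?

8.42 g/kg

After evaporation: salt = 46,900,000×3.4 = 159,460,000; volume = 46,900,000 − 11,000,000 = 35,900,000 m³
After mixing: salt = 159,460,000 + 5,450,000×34.6 = 348,030,000; volume = 35,900,000 + 5,450,000 = 41,350,000 m³
S = 348,030,000 / 41,350,000 = 8.4167 g/kg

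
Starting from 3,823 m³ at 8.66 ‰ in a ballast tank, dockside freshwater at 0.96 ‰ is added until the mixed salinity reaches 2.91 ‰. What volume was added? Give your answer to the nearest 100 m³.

11300 m³

Salt balance: 3,823×8.66 + V×0.96 = (3,823+V)×2.91
33,107.18 + 0.96V = 11,124.93 + 2.91V
21,982.25 = 1.95V
V = 11,272.95 m³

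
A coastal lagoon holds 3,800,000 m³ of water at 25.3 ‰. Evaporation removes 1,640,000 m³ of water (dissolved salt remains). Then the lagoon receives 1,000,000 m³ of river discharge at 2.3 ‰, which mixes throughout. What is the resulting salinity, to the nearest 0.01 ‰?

31.15 ‰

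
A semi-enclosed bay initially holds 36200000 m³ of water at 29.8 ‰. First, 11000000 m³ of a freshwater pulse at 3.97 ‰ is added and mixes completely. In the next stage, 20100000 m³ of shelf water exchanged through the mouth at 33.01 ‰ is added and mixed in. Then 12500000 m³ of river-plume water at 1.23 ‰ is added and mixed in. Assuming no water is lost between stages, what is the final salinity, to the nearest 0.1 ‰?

22.6 ‰

Conserving salt mass:
Initial salt = 36,200,000×29.8 = 1,078,760,000
After stage 1: salt = 1,078,760,000 + 11,000,000×3.97 = 1,122,430,000; volume = 47,200,000 m³; S = 23.78 ‰
After stage 2: salt = 1,122,430,000 + 20,100,000×33.01 = 1,785,931,000; volume = 67,300,000 m³; S = 26.537 ‰
After stage 3: salt = 1,785,931,000 + 12,500,000×1.23 = 1,801,306,000; volume = 79,800,000 m³
S = 1,801,306,000 / 79,800,000 = 22.5728 ‰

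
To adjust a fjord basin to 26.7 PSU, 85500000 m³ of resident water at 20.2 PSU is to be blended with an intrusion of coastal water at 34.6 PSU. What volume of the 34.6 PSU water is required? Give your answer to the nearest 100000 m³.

70300000 m³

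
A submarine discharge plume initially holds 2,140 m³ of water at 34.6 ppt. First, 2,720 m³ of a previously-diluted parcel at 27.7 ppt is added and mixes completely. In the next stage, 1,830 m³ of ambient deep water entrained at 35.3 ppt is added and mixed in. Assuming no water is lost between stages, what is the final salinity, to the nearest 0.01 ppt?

31.99 ppt

Conserving salt mass:
Initial salt = 2,140×34.6 = 74,044
After stage 1: salt = 74,044 + 2,720×27.7 = 149,388; volume = 4,860 m³; S = 30.738 ppt
After stage 2: salt = 149,388 + 1,830×35.3 = 213,987; volume = 6,690 m³
S = 213,987 / 6,690 = 31.9861 ppt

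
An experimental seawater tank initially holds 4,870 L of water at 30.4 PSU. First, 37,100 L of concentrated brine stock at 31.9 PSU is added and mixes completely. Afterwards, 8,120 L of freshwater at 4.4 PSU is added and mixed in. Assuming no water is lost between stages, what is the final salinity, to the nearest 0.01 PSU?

Total salt / total volume:
Initial salt = 4,870×30.4 = 148,048
After stage 1: salt = 148,048 + 37,100×31.9 = 1,331,538; volume = 41,970 L; S = 31.726 PSU
After stage 2: salt = 1,331,538 + 8,120×4.4 = 1,367,266; volume = 50,090 L
S = 1,367,266 / 50,090 = 27.2962 PSU

27.30 PSU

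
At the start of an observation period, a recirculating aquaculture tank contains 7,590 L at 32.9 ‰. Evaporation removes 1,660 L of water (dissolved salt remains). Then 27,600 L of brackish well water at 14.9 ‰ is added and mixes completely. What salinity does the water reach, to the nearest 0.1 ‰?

After evaporation: salt = 7,590×32.9 = 249,711; volume = 7,590 − 1,660 = 5,930 L
After mixing: salt = 249,711 + 27,600×14.9 = 660,951; volume = 5,930 + 27,600 = 33,530 L
S = 660,951 / 33,530 = 19.7122 ‰

19.7 ‰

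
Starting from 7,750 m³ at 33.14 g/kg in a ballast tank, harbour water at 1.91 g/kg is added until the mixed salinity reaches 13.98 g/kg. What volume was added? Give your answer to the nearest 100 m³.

Salt balance: 7,750×33.14 + V×1.91 = (7,750+V)×13.98
256,835 + 1.91V = 108,345 + 13.98V
148,490 = 12.07V
V = 12,302.4 m³

12300 m³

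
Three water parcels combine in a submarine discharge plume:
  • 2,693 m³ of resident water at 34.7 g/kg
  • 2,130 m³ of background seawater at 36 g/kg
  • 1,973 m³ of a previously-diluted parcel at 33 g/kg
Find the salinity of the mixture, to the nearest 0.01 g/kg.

Mass of salt is conserved:
salt = 2,693×34.7 + 2,130×36 + 1,973×33 = 93,447.1 + 76,680 + 65,109 = 235,236.1
volume = 2,693 + 2,130 + 1,973 = 6,796 m³
S = 235,236.1 / 6,796 = 34.6139 g/kg

34.61 g/kg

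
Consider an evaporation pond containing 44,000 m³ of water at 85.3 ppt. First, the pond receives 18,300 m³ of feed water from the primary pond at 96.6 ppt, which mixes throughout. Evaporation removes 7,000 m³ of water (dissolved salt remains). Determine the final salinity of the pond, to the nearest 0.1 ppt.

99.8 ppt

After mixing: salt = 44,000×85.3 + 18,300×96.6 = 5,520,980; volume = 62,300 m³
After evaporation: salt unchanged = 5,520,980; volume = 62,300 − 7,000 = 55,300 m³
S = 5,520,980 / 55,300 = 99.8369 ppt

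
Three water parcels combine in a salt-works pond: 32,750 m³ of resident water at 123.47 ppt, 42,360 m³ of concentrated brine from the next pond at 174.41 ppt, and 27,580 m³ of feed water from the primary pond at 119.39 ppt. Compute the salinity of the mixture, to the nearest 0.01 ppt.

Mass of salt is conserved:
salt = 32,750×123.47 + 42,360×174.41 + 27,580×119.39 = 4,043,642.5 + 7,388,007.6 + 3,292,776.2 = 14,724,426.3
volume = 32,750 + 42,360 + 27,580 = 102,690 m³
S = 14,724,426.3 / 102,690 = 143.3871 ppt

143.39 ppt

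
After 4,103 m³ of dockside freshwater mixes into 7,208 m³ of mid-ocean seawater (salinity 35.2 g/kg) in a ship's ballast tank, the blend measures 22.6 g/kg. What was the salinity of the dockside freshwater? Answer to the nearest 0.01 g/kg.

Salt balance: 7,208×35.2 + 4,103×S = 11,311×22.6
253,721.6 + 4,103·S = 255,628.6
S = (255,628.6 − 253,721.6) / 4,103 = 0.4648 g/kg

0.46 g/kg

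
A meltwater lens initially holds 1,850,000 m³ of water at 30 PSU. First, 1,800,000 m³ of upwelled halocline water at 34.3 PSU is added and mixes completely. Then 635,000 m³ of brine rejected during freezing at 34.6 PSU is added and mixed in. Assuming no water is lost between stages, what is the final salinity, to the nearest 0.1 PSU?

Salt balance:
Initial salt = 1,850,000×30 = 55,500,000
After stage 1: salt = 55,500,000 + 1,800,000×34.3 = 117,240,000; volume = 3,650,000 m³; S = 32.121 PSU
After stage 2: salt = 117,240,000 + 635,000×34.6 = 139,211,000; volume = 4,285,000 m³
S = 139,211,000 / 4,285,000 = 32.488 PSU

32.5 PSU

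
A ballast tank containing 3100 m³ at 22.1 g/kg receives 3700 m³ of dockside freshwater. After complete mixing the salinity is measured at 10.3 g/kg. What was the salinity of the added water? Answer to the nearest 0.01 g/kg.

Salt balance: 3,100×22.1 + 3,700×S = 6,800×10.3
68,510 + 3,700·S = 70,040
S = (70,040 − 68,510) / 3,700 = 0.4135 g/kg

0.41 g/kg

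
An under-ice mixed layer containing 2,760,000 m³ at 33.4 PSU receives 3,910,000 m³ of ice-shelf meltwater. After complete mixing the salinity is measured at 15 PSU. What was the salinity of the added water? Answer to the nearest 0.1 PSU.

2.0 PSU

Salt balance: 2,760,000×33.4 + 3,910,000×S = 6,670,000×15
92,184,000 + 3,910,000·S = 100,050,000
S = (100,050,000 − 92,184,000) / 3,910,000 = 2.0118 PSU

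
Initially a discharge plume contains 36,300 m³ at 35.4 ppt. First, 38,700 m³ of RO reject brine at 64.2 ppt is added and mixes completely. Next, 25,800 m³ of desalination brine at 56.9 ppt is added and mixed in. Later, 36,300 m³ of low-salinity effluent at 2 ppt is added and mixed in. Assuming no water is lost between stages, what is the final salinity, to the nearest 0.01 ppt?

Total salt / total volume:
Initial salt = 36,300×35.4 = 1,285,020
After stage 1: salt = 1,285,020 + 38,700×64.2 = 3,769,560; volume = 75,000 m³; S = 50.261 ppt
After stage 2: salt = 3,769,560 + 25,800×56.9 = 5,237,580; volume = 100,800 m³; S = 51.96 ppt
After stage 3: salt = 5,237,580 + 36,300×2 = 5,310,180; volume = 137,100 m³
S = 5,310,180 / 137,100 = 38.7322 ppt

38.73 ppt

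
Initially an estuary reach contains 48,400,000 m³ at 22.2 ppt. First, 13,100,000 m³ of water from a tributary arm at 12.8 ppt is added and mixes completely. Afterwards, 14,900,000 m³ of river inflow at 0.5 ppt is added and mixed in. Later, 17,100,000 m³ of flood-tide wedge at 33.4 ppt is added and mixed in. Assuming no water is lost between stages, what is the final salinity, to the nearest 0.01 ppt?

19.47 ppt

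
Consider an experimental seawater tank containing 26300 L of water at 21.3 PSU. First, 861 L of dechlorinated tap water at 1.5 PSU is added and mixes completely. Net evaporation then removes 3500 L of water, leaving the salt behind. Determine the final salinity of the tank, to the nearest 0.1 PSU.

23.7 PSU

After mixing: salt = 26,300×21.3 + 861×1.5 = 561,481.5; volume = 27,161 L
After evaporation: salt unchanged = 561,481.5; volume = 27,161 − 3,500 = 23,661 L
S = 561,481.5 / 23,661 = 23.7303 PSU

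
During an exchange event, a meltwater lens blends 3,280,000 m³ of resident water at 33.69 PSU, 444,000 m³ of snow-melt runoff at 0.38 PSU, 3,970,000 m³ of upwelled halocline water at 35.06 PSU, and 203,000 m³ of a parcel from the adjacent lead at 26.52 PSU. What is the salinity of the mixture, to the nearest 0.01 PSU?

32.32 PSU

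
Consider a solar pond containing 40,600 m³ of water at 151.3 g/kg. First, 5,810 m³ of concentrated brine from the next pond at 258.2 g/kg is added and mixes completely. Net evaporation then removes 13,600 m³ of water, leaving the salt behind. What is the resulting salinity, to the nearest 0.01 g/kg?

232.94 g/kg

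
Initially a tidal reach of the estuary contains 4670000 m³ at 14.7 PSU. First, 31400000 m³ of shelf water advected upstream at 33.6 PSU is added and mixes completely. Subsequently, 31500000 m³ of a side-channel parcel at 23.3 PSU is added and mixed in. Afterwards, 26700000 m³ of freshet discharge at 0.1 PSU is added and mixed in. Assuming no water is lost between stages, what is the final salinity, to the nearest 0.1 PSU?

Weighted by volume,
Initial salt = 4,670,000×14.7 = 68,649,000
After stage 1: salt = 68,649,000 + 31,400,000×33.6 = 1,123,689,000; volume = 36,070,000 m³; S = 31.153 PSU
After stage 2: salt = 1,123,689,000 + 31,500,000×23.3 = 1,857,639,000; volume = 67,570,000 m³; S = 27.492 PSU
After stage 3: salt = 1,857,639,000 + 26,700,000×0.1 = 1,860,309,000; volume = 94,270,000 m³
S = 1,860,309,000 / 94,270,000 = 19.7338 PSU

19.7 PSU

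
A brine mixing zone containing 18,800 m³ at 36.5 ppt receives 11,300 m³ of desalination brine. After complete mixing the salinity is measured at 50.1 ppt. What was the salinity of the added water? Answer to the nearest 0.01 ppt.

72.73 ppt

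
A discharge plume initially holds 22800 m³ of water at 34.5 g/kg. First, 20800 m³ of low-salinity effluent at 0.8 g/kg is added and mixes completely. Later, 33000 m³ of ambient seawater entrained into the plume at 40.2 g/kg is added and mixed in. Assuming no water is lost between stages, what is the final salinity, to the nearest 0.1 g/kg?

By conservation of dissolved salt,
Initial salt = 22,800×34.5 = 786,600
After stage 1: salt = 786,600 + 20,800×0.8 = 803,240; volume = 43,600 m³; S = 18.423 g/kg
After stage 2: salt = 803,240 + 33,000×40.2 = 2,129,840; volume = 76,600 m³
S = 2,129,840 / 76,600 = 27.8047 g/kg

27.8 g/kg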